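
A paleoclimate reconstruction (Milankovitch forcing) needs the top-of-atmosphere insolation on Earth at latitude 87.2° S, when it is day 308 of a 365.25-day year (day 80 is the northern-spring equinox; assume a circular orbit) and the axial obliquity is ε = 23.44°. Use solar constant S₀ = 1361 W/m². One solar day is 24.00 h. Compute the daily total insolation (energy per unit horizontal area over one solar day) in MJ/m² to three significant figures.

32.9 MJ/m²

Solar longitude: λ_s = 360° × (308 − 80)/365.25 = 224.723°.
sin δ = sin 23.44° × sin 224.723° = -0.27991, so δ = -16.255°.
cos H₀ = −tan(-87.2°) tan(-16.255°) = -5.9616 ≤ −1 ⇒ polar day, H₀ = π.
Bracket: H₀ sin φ sin δ + cos φ cos δ sin H₀ = 3.1416×-0.99881×-0.27991 + 0.04885×0.96002×0.00000 = 0.878319 + 0.000000 = 0.878319.
Q̄ = (S₀/π) × [bracket] = (1361/π) × 0.878319 = 380.51 W/m².
Daily total = Q̄ × 24.00 h × 3600 s/h = 380.51 × 24.00 × 3600 / 10⁶ = 32.88 MJ/m².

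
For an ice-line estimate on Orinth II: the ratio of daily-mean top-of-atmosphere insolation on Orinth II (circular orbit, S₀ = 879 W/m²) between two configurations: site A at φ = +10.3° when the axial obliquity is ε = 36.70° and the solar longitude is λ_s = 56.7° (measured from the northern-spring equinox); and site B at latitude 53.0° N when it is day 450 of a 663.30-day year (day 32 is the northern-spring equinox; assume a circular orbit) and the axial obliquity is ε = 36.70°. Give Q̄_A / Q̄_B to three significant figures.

Q̄_A / Q̄_B ≈ 8.99

— Configuration A (φ=+10.3°):
Solar declination: sin δ = sin ε · sin λ_s = sin 36.70° × sin 56.7° = 0.49950, so δ = +29.967°.
cos H₀ = −tan(+10.3°) tan(+29.967°) = -0.1048, H₀ = 1.6758 rad.
Bracket: H₀ sin φ sin δ + cos φ cos δ sin H₀ = 1.6758×0.17880×0.49950 + 0.98389×0.86631×0.99450 = 0.149667 + 0.847666 = 0.997333.
Q̄ = (S₀/π) × [bracket] = (879/π) × 0.997333 = 279.05 W/m².
— Configuration B (φ=+53.0°):
Solar longitude: λ_s = 360° × (450 − 32)/663.30 = 226.866°.
sin δ = sin 36.70° × sin 226.866° = -0.43612, so δ = -25.856°.
cos H₀ = −tan(+53.0°) tan(-25.856°) = 0.6431, H₀ = 0.8722 rad.
Bracket: H₀ sin φ sin δ + cos φ cos δ sin H₀ = 0.8722×0.79864×-0.43612 + 0.60182×0.89989×0.76575 = -0.303790 + 0.414709 = 0.110919.
Q̄ = (S₀/π) × [bracket] = (879/π) × 0.110919 = 31.035 W/m².
Ratio Q̄_A / Q̄_B = 279.05 / 31.035 = 8.991.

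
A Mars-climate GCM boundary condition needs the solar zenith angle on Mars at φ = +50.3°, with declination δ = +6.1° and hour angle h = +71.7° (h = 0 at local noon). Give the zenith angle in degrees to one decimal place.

θ_z = 73.7°

cos θ_z = sin φ sin δ + cos φ cos δ cos h = 0.081760 + 0.199433 = 0.281193.
θ_z = arccos(0.281193) = 73.7°.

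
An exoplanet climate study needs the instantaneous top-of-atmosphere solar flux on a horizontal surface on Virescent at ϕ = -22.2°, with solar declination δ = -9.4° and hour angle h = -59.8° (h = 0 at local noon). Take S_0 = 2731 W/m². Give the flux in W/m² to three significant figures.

cos θ_z = sin ϕ sin δ + cos ϕ cos δ cos h = 0.061711 + 0.459478 = 0.521189.
Flux = S_0 · cos θ_z = 2731 × 0.521189 = 1423 W/m².

1.42e+03 W/m²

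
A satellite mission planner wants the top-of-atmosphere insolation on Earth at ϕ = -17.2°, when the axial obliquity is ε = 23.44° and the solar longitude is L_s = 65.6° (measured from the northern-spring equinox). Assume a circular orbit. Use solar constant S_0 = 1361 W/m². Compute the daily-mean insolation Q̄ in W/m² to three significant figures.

Solar declination: sin δ = sin ε · sin L_s = sin 23.44° × sin 65.6° = 0.36226, so δ = +21.239°.
cos h₀ = −tan(-17.2°) tan(+21.239°) = 0.1203, h₀ = 1.4502 rad.
Bracket: h₀ sin ϕ sin δ + cos ϕ cos δ sin h₀ = 1.4502×-0.29571×0.36226 + 0.95528×0.93208×0.99274 = -0.155351 + 0.883933 = 0.728582.
Q̄ = (S_0/π) × [bracket] = (1361/π) × 0.728582 = 315.6 W/m².

Q̄ ≈ 316 W/m²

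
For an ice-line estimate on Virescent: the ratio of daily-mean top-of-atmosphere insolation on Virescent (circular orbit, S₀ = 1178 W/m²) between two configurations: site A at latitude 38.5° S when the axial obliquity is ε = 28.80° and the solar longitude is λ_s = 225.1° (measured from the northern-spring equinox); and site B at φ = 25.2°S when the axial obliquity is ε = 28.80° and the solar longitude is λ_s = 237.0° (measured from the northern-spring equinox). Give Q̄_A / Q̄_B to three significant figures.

Q̄_A / Q̄_B ≈ 0.986

— Configuration A (φ=-38.5°):
Solar declination: sin δ = sin ε · sin λ_s = sin 28.80° × sin 225.1° = -0.34125, so δ = -19.953°.
cos H₀ = −tan(-38.5°) tan(-19.953°) = -0.2888, H₀ = 1.8637 rad.
Bracket: H₀ sin φ sin δ + cos φ cos δ sin H₀ = 1.8637×-0.62251×-0.34125 + 0.78261×0.93997×0.95740 = 0.395909 + 0.704292 = 1.100201.
Q̄ = (S₀/π) × [bracket] = (1178/π) × 1.100201 = 412.54 W/m².
— Configuration B (φ=-25.2°):
Solar declination: sin δ = sin ε · sin λ_s = sin 28.80° × sin 237.0° = -0.40403, so δ = -23.831°.
cos H₀ = −tan(-25.2°) tan(-23.831°) = -0.2078, H₀ = 1.7802 rad.
Bracket: H₀ sin φ sin δ + cos φ cos δ sin H₀ = 1.7802×-0.42578×-0.40403 + 0.90483×0.91474×0.97816 = 0.306244 + 0.809608 = 1.115852.
Q̄ = (S₀/π) × [bracket] = (1178/π) × 1.115852 = 418.41 W/m².
Ratio Q̄_A / Q̄_B = 412.54 / 418.41 = 0.9860.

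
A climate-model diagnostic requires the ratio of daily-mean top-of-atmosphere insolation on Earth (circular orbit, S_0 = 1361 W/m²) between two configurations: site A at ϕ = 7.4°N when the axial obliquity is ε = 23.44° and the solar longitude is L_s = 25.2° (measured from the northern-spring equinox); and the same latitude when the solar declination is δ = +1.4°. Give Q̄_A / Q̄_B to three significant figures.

— Configuration A (ϕ=+7.4°):
Solar declination: sin δ = sin ε · sin L_s = sin 23.44° × sin 25.2° = 0.16937, so δ = +9.751°.
cos h₀ = −tan(+7.4°) tan(+9.751°) = -0.0223, h₀ = 1.5931 rad.
Bracket: h₀ sin ϕ sin δ + cos ϕ cos δ sin h₀ = 1.5931×0.12880×0.16937 + 0.99167×0.98555×0.99975 = 0.034753 + 0.977096 = 1.011849.
Q̄ = (S_0/π) × [bracket] = (1361/π) × 1.011849 = 438.35 W/m².
— Configuration B (ϕ=+7.4°):
cos h₀ = −tan(+7.4°) tan(+1.400°) = -0.0032, h₀ = 1.5740 rad.
Bracket: h₀ sin ϕ sin δ + cos ϕ cos δ sin h₀ = 1.5740×0.12880×0.02443 + 0.99167×0.99970×0.99999 = 0.004953 + 0.991363 = 0.996316.
Q̄ = (S_0/π) × [bracket] = (1361/π) × 0.996316 = 431.62 W/m².
Ratio Q̄_A / Q̄_B = 438.35 / 431.62 = 1.016.

Q̄_A / Q̄_B ≈ 1.02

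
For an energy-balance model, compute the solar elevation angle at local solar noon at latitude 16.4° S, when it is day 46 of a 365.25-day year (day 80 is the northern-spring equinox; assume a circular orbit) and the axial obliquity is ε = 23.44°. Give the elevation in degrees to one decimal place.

Solar longitude: λ_s = 360° × (46 − 80)/365.25 = -33.511°, i.e. -33.511° + 360° = 326.489°.
sin δ = sin 23.44° × sin 326.489° = -0.21962, so δ = -12.687°.
At local noon the hour angle is zero, so the zenith angle equals |φ − δ| = |-16.4° − (-12.687°)| = 3.713°.
Elevation = 90° − 3.713° = 86.3°.

86.3°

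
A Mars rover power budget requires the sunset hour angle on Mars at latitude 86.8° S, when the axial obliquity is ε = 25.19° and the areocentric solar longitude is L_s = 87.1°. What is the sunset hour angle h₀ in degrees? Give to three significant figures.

h₀ = 0.00°

sin δ = sin 25.19° × sin 87.1° = 0.42508, so δ = +25.155°.
cos h₀ = −tan ϕ · tan δ = 8.3997 ≥ 1, so the Sun never rises (polar night) and h₀ = 0.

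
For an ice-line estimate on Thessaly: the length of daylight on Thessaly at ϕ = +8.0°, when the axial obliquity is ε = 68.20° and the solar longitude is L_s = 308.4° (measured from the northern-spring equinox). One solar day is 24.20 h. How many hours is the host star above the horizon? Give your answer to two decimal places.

10.95 h

Solar declination: sin δ = sin ε · sin L_s = sin 68.20° × sin 308.4° = -0.72765, so δ = -46.690°.
cos h₀ = −tan ϕ · tan δ = −tan(+8.0°) × tan(-46.690°) = 0.1491, so h₀ = 1.4212 rad = 81.43°.
Daylight = 2h₀/(2π) × 24.20 h = (1.4212/π) × 24.20 = 10.95 h.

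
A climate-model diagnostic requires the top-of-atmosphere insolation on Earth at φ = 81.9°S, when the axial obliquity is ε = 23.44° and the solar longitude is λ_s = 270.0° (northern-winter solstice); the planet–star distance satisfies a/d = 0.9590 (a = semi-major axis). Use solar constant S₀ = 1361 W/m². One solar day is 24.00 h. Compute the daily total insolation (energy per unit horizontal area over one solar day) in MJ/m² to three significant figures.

Solar declination: sin δ = sin ε · sin λ_s = sin 23.44° × sin 270.0° = -0.39779, so δ = -23.440°.
cos H₀ = −tan(-81.9°) tan(-23.440°) = -3.0464 ≤ −1 ⇒ polar day, H₀ = π.
Bracket: H₀ sin φ sin δ + cos φ cos δ sin H₀ = 3.1416×-0.99002×-0.39779 + 0.14090×0.91748×0.00000 = 1.237225 + 0.000000 = 1.237225.
Inverse-square distance factor (a/d)² = 0.9590² = 0.919681.
Q̄ = (S₀/π) × 0.919681 × [bracket] = (1361/π) × 0.919681 × 1.237225 = 492.94 W/m².
Daily total = Q̄ × 24.00 h × 3600 s/h = 492.94 × 24.00 × 3600 / 10⁶ = 42.59 MJ/m².

42.6 MJ/m²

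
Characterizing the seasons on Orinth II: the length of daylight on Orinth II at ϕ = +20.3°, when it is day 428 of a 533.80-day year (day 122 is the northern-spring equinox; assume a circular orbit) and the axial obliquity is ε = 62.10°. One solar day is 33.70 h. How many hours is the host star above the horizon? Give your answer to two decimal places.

Solar longitude: L_s = 360° × (428 − 122)/533.80 = 206.369°.
sin δ = sin 62.10° × sin 206.369° = -0.39253, so δ = -23.112°.
cos h₀ = −tan ϕ · tan δ = −tan(+20.3°) × tan(-23.112°) = 0.1579, so h₀ = 1.4123 rad = 80.92°.
Daylight = 2h₀/(2π) × 33.70 h = (1.4123/π) × 33.70 = 15.15 h.

15.15 h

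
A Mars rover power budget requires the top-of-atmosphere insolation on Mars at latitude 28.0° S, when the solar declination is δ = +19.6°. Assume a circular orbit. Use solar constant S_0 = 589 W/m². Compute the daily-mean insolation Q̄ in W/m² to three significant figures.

cos h₀ = −tan(-28.0°) tan(+19.600°) = 0.1893, h₀ = 1.3803 rad.
Bracket: h₀ sin ϕ sin δ + cos ϕ cos δ sin h₀ = 1.3803×-0.46947×0.33545 + 0.88295×0.94206×0.98191 = -0.217375 + 0.816745 = 0.599370.
Q̄ = (S_0/π) × [bracket] = (589/π) × 0.599370 = 112.4 W/m².

Q̄ ≈ 112 W/m²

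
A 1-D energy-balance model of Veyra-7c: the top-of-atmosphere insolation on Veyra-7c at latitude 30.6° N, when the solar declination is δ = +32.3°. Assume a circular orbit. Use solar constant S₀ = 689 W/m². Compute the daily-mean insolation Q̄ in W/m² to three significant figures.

Q̄ ≈ 265 W/m²

cos H₀ = −tan(+30.6°) tan(+32.300°) = -0.3739, H₀ = 1.9540 rad.
Bracket: H₀ sin φ sin δ + cos φ cos δ sin H₀ = 1.9540×0.50904×0.53435 + 0.86074×0.84526×0.92748 = 0.531499 + 0.674787 = 1.206286.
Q̄ = (S₀/π) × [bracket] = (689/π) × 1.206286 = 264.6 W/m².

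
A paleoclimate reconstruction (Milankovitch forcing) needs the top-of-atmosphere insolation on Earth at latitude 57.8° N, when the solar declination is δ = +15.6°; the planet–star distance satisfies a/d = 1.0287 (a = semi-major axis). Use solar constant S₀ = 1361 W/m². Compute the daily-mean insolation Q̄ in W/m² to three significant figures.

Q̄ ≈ 423 W/m²

cos H₀ = −tan(+57.8°) tan(+15.600°) = -0.4434, H₀ = 2.0302 rad.
Bracket: H₀ sin φ sin δ + cos φ cos δ sin H₀ = 2.0302×0.84619×0.26892 + 0.53288×0.96316×0.89634 = 0.461987 + 0.460045 = 0.922032.
Inverse-square distance factor (a/d)² = 1.0287² = 1.058224.
Q̄ = (S₀/π) × 1.058224 × [bracket] = (1361/π) × 1.058224 × 0.922032 = 422.7 W/m².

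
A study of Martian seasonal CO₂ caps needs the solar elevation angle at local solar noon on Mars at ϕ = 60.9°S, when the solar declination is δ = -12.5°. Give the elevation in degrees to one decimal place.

At local noon the hour angle is zero, so the zenith angle equals |ϕ − δ| = |-60.9° − (-12.500°)| = 48.400°.
Elevation = 90° − 48.400° = 41.6°.

41.6°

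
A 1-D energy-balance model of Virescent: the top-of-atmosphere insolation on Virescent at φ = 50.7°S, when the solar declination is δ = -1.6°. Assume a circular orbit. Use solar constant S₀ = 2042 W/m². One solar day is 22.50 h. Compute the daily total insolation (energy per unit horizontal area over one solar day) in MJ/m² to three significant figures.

35.1 MJ/m²

cos H₀ = −tan(-50.7°) tan(-1.600°) = -0.0341, H₀ = 1.6049 rad.
Bracket: H₀ sin φ sin δ + cos φ cos δ sin H₀ = 1.6049×-0.77384×-0.02792 + 0.63338×0.99961×0.99942 = 0.034675 + 0.632766 = 0.667441.
Q̄ = (S₀/π) × [bracket] = (2042/π) × 0.667441 = 433.83 W/m².
Daily total = Q̄ × 22.50 h × 3600 s/h = 433.83 × 22.50 × 3600 / 10⁶ = 35.14 MJ/m².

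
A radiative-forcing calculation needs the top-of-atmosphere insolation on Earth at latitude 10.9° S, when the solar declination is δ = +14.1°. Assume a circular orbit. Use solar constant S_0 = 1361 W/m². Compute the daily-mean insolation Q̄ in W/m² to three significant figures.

cos h₀ = −tan(-10.9°) tan(+14.100°) = 0.0484, h₀ = 1.5224 rad.
Bracket: h₀ sin ϕ sin δ + cos ϕ cos δ sin h₀ = 1.5224×-0.18910×0.24362 + 0.98196×0.96987×0.99883 = -0.070135 + 0.951259 = 0.881124.
Q̄ = (S_0/π) × [bracket] = (1361/π) × 0.881124 = 381.7 W/m².

Q̄ ≈ 382 W/m²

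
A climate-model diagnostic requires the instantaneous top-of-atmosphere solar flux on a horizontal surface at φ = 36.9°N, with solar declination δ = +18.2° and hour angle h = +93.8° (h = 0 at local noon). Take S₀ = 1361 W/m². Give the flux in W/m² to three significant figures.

cos θ_z = sin φ sin δ + cos φ cos δ cos h = 0.187532 + -0.050347 = 0.137185.
Flux = S₀ · cos θ_z = 1361 × 0.137185 = 186.7 W/m².

187 W/m²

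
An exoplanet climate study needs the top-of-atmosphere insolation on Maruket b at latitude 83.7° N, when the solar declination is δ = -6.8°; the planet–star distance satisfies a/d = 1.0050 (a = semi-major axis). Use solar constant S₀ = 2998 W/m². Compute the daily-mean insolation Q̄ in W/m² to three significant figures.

Q̄ ≈ 0.00 W/m²

cos H₀ = −tan(+83.7°) tan(-6.800°) = 1.0801 ≥ 1 ⇒ polar night, H₀ = 0 and Q̄ = 0.
Inverse-square distance factor (a/d)² = 1.0050² = 1.010025.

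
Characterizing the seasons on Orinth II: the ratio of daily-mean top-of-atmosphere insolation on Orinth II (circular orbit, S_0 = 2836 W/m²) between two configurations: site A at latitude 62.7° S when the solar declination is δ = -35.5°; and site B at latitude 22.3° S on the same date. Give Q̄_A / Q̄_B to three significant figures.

Q̄_A / Q̄_B ≈ 1.43

— Configuration A (ϕ=-62.7°):
cos h₀ = −tan(-62.7°) tan(-35.500°) = -1.3820 ≤ −1 ⇒ polar day, h₀ = π.
Bracket: h₀ sin ϕ sin δ + cos ϕ cos δ sin h₀ = 3.1416×-0.88862×-0.58070 + 0.45865×0.81412×0.00000 = 1.621134 + 0.000000 = 1.621134.
Q̄ = (S_0/π) × [bracket] = (2836/π) × 1.621134 = 1463.4 W/m².
— Configuration B (ϕ=-22.3°):
cos h₀ = −tan(-22.3°) tan(-35.500°) = -0.2925, h₀ = 1.8677 rad.
Bracket: h₀ sin ϕ sin δ + cos ϕ cos δ sin h₀ = 1.8677×-0.37946×-0.58070 + 0.92521×0.81412×0.95625 = 0.411552 + 0.720278 = 1.131830.
Q̄ = (S_0/π) × [bracket] = (2836/π) × 1.131830 = 1021.7 W/m².
Ratio Q̄_A / Q̄_B = 1463.4 / 1021.7 = 1.432.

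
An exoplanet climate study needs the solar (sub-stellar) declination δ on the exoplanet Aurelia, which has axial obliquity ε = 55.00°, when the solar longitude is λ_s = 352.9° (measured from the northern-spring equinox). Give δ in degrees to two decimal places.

δ = -5.81°

sin δ = sin ε · sin λ_s = sin 55.00° × sin 352.9° = -0.101248.
δ = arcsin(-0.101248) = -5.81°.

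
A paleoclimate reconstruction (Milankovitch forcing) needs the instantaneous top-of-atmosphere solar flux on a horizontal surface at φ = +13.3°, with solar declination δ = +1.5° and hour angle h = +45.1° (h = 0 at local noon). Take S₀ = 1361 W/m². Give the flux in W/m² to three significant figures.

943 W/m²

cos θ_z = sin φ sin δ + cos φ cos δ cos h = 0.006022 + 0.686704 = 0.692726.
Flux = S₀ · cos θ_z = 1361 × 0.692726 = 942.8 W/m².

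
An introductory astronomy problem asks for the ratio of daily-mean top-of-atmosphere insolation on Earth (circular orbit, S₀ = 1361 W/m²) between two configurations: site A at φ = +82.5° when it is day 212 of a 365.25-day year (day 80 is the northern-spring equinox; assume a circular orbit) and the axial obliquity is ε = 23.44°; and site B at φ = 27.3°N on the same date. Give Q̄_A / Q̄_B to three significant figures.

— Configuration A (φ=+82.5°):
Solar longitude: λ_s = 360° × (212 − 80)/365.25 = 130.103°.
sin δ = sin 23.44° × sin 130.103° = 0.30427, so δ = +17.714°.
cos H₀ = −tan(+82.5°) tan(+17.714°) = -2.4262 ≤ −1 ⇒ polar day, H₀ = π.
Bracket: H₀ sin φ sin δ + cos φ cos δ sin H₀ = 3.1416×0.99144×0.30427 + 0.13053×0.95259×0.00000 = 0.947712 + 0.000000 = 0.947712.
Q̄ = (S₀/π) × [bracket] = (1361/π) × 0.947712 = 410.57 W/m².
— Configuration B (φ=+27.3°):
cos H₀ = −tan(+27.3°) tan(+17.714°) = -0.1649, H₀ = 1.7364 rad.
Bracket: H₀ sin φ sin δ + cos φ cos δ sin H₀ = 1.7364×0.45865×0.30427 + 0.88862×0.95259×0.98632 = 0.242321 + 0.834911 = 1.077232.
Q̄ = (S₀/π) × [bracket] = (1361/π) × 1.077232 = 466.68 W/m².
Ratio Q̄_A / Q̄_B = 410.57 / 466.68 = 0.8798.

Q̄_A / Q̄_B ≈ 0.880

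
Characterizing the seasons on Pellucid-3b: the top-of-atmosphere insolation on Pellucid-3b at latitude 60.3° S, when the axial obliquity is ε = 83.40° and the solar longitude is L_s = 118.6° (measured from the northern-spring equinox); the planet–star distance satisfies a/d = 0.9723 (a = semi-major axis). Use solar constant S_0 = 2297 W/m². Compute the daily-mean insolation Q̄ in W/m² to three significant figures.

Solar declination: sin δ = sin ε · sin L_s = sin 83.40° × sin 118.6° = 0.87216, so δ = +60.711°.
cos h₀ = −tan(-60.3°) tan(+60.711°) = 3.1256 ≥ 1 ⇒ polar night, h₀ = 0 and Q̄ = 0.
Inverse-square distance factor (a/d)² = 0.9723² = 0.945367.

Q̄ ≈ 0.00 W/m²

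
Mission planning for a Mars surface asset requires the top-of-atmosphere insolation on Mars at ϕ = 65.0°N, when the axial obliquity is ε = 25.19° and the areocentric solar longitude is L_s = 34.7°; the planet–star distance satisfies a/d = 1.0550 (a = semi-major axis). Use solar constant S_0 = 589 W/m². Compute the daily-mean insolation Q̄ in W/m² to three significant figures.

sin δ = sin 25.19° × sin 34.7° = 0.24230, so δ = +14.022°.
cos h₀ = −tan(+65.0°) tan(+14.022°) = -0.5356, h₀ = 2.1360 rad.
Bracket: h₀ sin ϕ sin δ + cos ϕ cos δ sin h₀ = 2.1360×0.90631×0.24230 + 0.42262×0.97020×0.84449 = 0.469063 + 0.346263 = 0.815326.
Inverse-square distance factor (a/d)² = 1.0550² = 1.113025.
Q̄ = (S_0/π) × 1.113025 × [bracket] = (589/π) × 1.113025 × 0.815326 = 170.1 W/m².

Q̄ ≈ 170 W/m²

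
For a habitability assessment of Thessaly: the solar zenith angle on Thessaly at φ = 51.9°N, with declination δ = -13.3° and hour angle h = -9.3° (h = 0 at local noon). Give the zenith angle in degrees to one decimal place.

cos θ_z = sin φ sin δ + cos φ cos δ cos h = -0.181034 + 0.592593 = 0.411559.
θ_z = arccos(0.411559) = 65.7°.

θ_z = 65.7°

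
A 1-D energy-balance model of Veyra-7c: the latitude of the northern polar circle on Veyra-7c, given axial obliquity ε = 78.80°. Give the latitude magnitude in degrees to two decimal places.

The polar circle is the lowest latitude that experiences at least one full rotation of continuous daylight at the northern-summer solstice; it lies at |φ| = 90° − ε = 90° − 78.80° = 11.20°.

11.20°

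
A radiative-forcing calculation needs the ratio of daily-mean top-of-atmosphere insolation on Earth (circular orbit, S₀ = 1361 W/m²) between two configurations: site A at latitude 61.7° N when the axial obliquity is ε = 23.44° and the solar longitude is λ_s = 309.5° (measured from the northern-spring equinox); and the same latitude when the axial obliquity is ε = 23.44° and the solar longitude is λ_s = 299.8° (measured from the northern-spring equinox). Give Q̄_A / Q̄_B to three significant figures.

— Configuration A (φ=+61.7°):
Solar declination: sin δ = sin ε · sin λ_s = sin 23.44° × sin 309.5° = -0.30694, so δ = -17.875°.
cos H₀ = −tan(+61.7°) tan(-17.875°) = 0.5990, H₀ = 0.9286 rad.
Bracket: H₀ sin φ sin δ + cos φ cos δ sin H₀ = 0.9286×0.88048×-0.30694 + 0.47409×0.95173×0.80077 = -0.250958 + 0.361312 = 0.110354.
Q̄ = (S₀/π) × [bracket] = (1361/π) × 0.110354 = 47.808 W/m².
— Configuration B (φ=+61.7°):
Solar declination: sin δ = sin ε · sin λ_s = sin 23.44° × sin 299.8° = -0.34519, so δ = -20.193°.
cos H₀ = −tan(+61.7°) tan(-20.193°) = 0.6831, H₀ = 0.8188 rad.
Bracket: H₀ sin φ sin δ + cos φ cos δ sin H₀ = 0.8188×0.88048×-0.34519 + 0.47409×0.93853×0.73036 = -0.248860 + 0.324972 = 0.076112.
Q̄ = (S₀/π) × [bracket] = (1361/π) × 0.076112 = 32.973 W/m².
Ratio Q̄_A / Q̄_B = 47.808 / 32.973 = 1.450.

Q̄_A / Q̄_B ≈ 1.45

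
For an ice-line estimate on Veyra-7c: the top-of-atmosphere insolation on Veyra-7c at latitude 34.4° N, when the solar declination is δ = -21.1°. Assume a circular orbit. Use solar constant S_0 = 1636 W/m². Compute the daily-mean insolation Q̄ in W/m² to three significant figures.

Q̄ ≈ 249 W/m²

cos h₀ = −tan(+34.4°) tan(-21.100°) = 0.2642, h₀ = 1.3034 rad.
Bracket: h₀ sin ϕ sin δ + cos ϕ cos δ sin h₀ = 1.3034×0.56497×-0.36000 + 0.82511×0.93295×0.96447 = -0.265097 + 0.742436 = 0.477339.
Q̄ = (S_0/π) × [bracket] = (1636/π) × 0.477339 = 248.6 W/m².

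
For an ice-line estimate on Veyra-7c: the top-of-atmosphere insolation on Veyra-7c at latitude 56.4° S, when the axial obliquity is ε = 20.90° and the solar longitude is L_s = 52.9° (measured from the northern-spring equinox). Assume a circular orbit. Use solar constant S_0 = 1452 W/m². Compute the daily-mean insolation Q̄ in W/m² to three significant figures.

Solar declination: sin δ = sin ε · sin L_s = sin 20.90° × sin 52.9° = 0.28453, so δ = +16.531°.
cos h₀ = −tan(-56.4°) tan(+16.531°) = 0.4467, h₀ = 1.1077 rad.
Bracket: h₀ sin ϕ sin δ + cos ϕ cos δ sin h₀ = 1.1077×-0.83292×0.28453 + 0.55339×0.95867×0.89468 = -0.262515 + 0.474644 = 0.212129.
Q̄ = (S_0/π) × [bracket] = (1452/π) × 0.212129 = 98.04 W/m².

Q̄ ≈ 98.0 W/m²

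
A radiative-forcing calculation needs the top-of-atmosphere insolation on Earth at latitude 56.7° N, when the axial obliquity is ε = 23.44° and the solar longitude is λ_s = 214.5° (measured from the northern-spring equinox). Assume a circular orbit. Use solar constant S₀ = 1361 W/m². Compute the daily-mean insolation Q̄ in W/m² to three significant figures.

Q̄ ≈ 118 W/m²

Solar declination: sin δ = sin ε · sin λ_s = sin 23.44° × sin 214.5° = -0.22531, so δ = -13.021°.
cos H₀ = −tan(+56.7°) tan(-13.021°) = 0.3521, H₀ = 1.2110 rad.
Bracket: H₀ sin φ sin δ + cos φ cos δ sin H₀ = 1.2110×0.83581×-0.22531 + 0.54902×0.97429×0.93598 = -0.228051 + 0.500660 = 0.272609.
Q̄ = (S₀/π) × [bracket] = (1361/π) × 0.272609 = 118.1 W/m².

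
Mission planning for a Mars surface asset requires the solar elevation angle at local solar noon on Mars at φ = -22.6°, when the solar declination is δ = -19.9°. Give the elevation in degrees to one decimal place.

87.3°

At local noon the hour angle is zero, so the zenith angle equals |φ − δ| = |-22.6° − (-19.900°)| = 2.700°.
Elevation = 90° − 2.700° = 87.3°.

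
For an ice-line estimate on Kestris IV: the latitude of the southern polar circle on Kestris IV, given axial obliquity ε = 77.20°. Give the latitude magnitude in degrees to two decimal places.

12.80°

The polar circle is the lowest latitude that experiences at least one full rotation of continuous darkness at the northern-summer solstice; it lies at |φ| = 90° − ε = 90° − 77.20° = 12.80°.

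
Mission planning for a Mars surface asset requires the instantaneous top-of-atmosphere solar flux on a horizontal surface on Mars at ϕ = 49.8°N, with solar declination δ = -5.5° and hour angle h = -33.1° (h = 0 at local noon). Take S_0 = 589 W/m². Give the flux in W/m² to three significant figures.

274 W/m²

cos θ_z = sin ϕ sin δ + cos ϕ cos δ cos h = -0.073207 + 0.538223 = 0.465016.
Flux = S_0 · cos θ_z = 589 × 0.465016 = 273.9 W/m².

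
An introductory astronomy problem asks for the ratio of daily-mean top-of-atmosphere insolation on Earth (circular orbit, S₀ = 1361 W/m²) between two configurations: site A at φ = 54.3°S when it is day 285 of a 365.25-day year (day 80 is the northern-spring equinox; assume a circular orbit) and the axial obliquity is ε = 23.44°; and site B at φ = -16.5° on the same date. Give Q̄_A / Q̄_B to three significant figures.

Q̄_A / Q̄_B ≈ 0.768

— Configuration A (φ=-54.3°):
Solar longitude: λ_s = 360° × (285 − 80)/365.25 = 202.053°.
sin δ = sin 23.44° × sin 202.053° = -0.14936, so δ = -8.590°.
cos H₀ = −tan(-54.3°) tan(-8.590°) = -0.2102, H₀ = 1.7826 rad.
Bracket: H₀ sin φ sin δ + cos φ cos δ sin H₀ = 1.7826×-0.81208×-0.14936 + 0.58354×0.98878×0.97766 = 0.216216 + 0.564103 = 0.780319.
Q̄ = (S₀/π) × [bracket] = (1361/π) × 0.780319 = 338.05 W/m².
— Configuration B (φ=-16.5°):
cos H₀ = −tan(-16.5°) tan(-8.590°) = -0.0447, H₀ = 1.6156 rad.
Bracket: H₀ sin φ sin δ + cos φ cos δ sin H₀ = 1.6156×-0.28402×-0.14936 + 0.95882×0.98878×0.99900 = 0.068536 + 0.947114 = 1.015650.
Q̄ = (S₀/π) × [bracket] = (1361/π) × 1.015650 = 440.00 W/m².
Ratio Q̄_A / Q̄_B = 338.05 / 440.00 = 0.7683.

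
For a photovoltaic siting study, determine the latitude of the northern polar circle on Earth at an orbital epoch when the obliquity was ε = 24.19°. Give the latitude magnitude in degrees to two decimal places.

65.81°

The polar circle is the lowest latitude that experiences at least one full rotation of continuous daylight at the northern-summer solstice; it lies at |φ| = 90° − ε = 90° − 24.19° = 65.81°.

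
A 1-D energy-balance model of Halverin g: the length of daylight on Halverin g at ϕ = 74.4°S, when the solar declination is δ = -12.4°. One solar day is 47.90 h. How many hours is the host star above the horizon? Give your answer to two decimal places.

cos h₀ = −tan ϕ · tan δ = −tan(-74.4°) × tan(-12.400°) = -0.7875, so h₀ = 2.4775 rad = 141.95°.
Daylight = 2h₀/(2π) × 47.90 h = (2.4775/π) × 47.90 = 37.77 h.

37.77 h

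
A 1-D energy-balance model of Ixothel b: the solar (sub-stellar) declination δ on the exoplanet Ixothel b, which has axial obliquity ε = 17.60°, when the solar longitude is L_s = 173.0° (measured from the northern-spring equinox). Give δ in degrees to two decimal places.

sin δ = sin ε · sin L_s = sin 17.60° × sin 173.0° = 0.036850.
δ = arcsin(0.036850) = +2.11°.

δ = +2.11°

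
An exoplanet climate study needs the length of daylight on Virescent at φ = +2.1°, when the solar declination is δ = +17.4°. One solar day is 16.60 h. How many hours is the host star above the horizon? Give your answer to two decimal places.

8.36 h

cos H₀ = −tan φ · tan δ = −tan(+2.1°) × tan(+17.400°) = -0.0115, so H₀ = 1.5823 rad = 90.66°.
Daylight = 2H₀/(2π) × 16.60 h = (1.5823/π) × 16.60 = 8.36 h.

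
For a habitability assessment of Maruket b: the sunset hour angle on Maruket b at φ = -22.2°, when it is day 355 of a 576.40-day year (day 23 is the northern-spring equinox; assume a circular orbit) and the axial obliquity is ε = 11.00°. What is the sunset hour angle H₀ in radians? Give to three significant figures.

Solar longitude: λ_s = 360° × (355 − 23)/576.40 = 207.356°.
sin δ = sin 11.00° × sin 207.356° = -0.08768, so δ = -5.030°.
cos H₀ = −tan φ · tan δ = −tan(-22.2°) × tan(-5.030°) = -0.0359, so H₀ = 1.6067 rad = 92.06°.

H₀ = 1.61 rad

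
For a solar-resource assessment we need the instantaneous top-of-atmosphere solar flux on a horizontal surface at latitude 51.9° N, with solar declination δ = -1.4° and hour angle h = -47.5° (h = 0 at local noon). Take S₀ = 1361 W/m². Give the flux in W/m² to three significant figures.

541 W/m²

cos θ_z = sin φ sin δ + cos φ cos δ cos h = -0.019227 + 0.416739 = 0.397512.
Flux = S₀ · cos θ_z = 1361 × 0.397512 = 541.0 W/m².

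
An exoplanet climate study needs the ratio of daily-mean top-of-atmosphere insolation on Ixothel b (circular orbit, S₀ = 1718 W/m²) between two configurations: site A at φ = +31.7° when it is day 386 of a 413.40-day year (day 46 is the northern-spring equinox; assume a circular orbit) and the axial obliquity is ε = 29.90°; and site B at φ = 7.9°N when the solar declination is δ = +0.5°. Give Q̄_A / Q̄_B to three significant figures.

Q̄_A / Q̄_B ≈ 0.431

— Configuration A (φ=+31.7°):
Solar longitude: λ_s = 360° × (386 − 46)/413.40 = 296.081°.
sin δ = sin 29.90° × sin 296.081° = -0.44773, so δ = -26.598°.
cos H₀ = −tan(+31.7°) tan(-26.598°) = 0.3092, H₀ = 1.2564 rad.
Bracket: H₀ sin φ sin δ + cos φ cos δ sin H₀ = 1.2564×0.52547×-0.44773 + 0.85081×0.89417×0.95098 = -0.295592 + 0.723476 = 0.427884.
Q̄ = (S₀/π) × [bracket] = (1718/π) × 0.427884 = 233.99 W/m².
— Configuration B (φ=+7.9°):
cos H₀ = −tan(+7.9°) tan(+0.500°) = -0.0012, H₀ = 1.5720 rad.
Bracket: H₀ sin φ sin δ + cos φ cos δ sin H₀ = 1.5720×0.13744×0.00873 + 0.99051×0.99996×1.00000 = 0.001886 + 0.990470 = 0.992356.
Q̄ = (S₀/π) × [bracket] = (1718/π) × 0.992356 = 542.68 W/m².
Ratio Q̄_A / Q̄_B = 233.99 / 542.68 = 0.4312.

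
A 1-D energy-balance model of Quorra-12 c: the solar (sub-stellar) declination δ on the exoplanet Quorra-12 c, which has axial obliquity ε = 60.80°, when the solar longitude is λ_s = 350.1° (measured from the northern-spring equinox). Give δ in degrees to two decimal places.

sin δ = sin ε · sin λ_s = sin 60.80° × sin 350.1° = -0.150081.
δ = arcsin(-0.150081) = -8.63°.

δ = -8.63°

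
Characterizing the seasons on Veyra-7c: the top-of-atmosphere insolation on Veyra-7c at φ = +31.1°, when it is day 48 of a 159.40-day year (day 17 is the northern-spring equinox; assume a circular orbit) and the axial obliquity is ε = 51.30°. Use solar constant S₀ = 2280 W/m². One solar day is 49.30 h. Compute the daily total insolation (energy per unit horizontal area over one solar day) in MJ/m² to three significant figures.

Solar longitude: λ_s = 360° × (48 − 17)/159.40 = 70.013°.
sin δ = sin 51.30° × sin 70.013° = 0.73342, so δ = +47.174°.
cos H₀ = −tan(+31.1°) tan(+47.174°) = -0.6508, H₀ = 2.2795 rad.
Bracket: H₀ sin φ sin δ + cos φ cos δ sin H₀ = 2.2795×0.51653×0.73342 + 0.85627×0.67977×0.75921 = 0.863551 + 0.441911 = 1.305462.
Q̄ = (S₀/π) × [bracket] = (2280/π) × 1.305462 = 947.43 W/m².
Daily total = Q̄ × 49.30 h × 3600 s/h = 947.43 × 49.30 × 3600 / 10⁶ = 168.1 MJ/m².

168 MJ/m²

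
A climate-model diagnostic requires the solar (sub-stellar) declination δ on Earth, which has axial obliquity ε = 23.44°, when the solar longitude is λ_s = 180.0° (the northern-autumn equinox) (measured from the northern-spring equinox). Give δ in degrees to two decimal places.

δ = +0.00°

sin δ = sin ε · sin λ_s = sin 23.44° × sin 180.0° = 0.000000.
δ = arcsin(0.000000) = +0.00°.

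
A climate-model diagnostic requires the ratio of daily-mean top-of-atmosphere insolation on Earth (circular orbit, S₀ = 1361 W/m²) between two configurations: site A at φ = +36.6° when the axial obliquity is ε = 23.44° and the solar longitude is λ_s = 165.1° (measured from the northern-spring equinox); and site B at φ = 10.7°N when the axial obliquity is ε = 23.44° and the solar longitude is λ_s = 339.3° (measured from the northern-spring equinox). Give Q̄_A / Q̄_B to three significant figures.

Q̄_A / Q̄_B ≈ 0.962

— Configuration A (φ=+36.6°):
Solar declination: sin δ = sin ε · sin λ_s = sin 23.44° × sin 165.1° = 0.10228, so δ = +5.871°.
cos H₀ = −tan(+36.6°) tan(+5.871°) = -0.0764, H₀ = 1.6472 rad.
Bracket: H₀ sin φ sin δ + cos φ cos δ sin H₀ = 1.6472×0.59622×0.10228 + 0.80282×0.99476×0.99708 = 0.100449 + 0.796281 = 0.896730.
Q̄ = (S₀/π) × [bracket] = (1361/π) × 0.896730 = 388.48 W/m².
— Configuration B (φ=+10.7°):
Solar declination: sin δ = sin ε · sin λ_s = sin 23.44° × sin 339.3° = -0.14061, so δ = -8.083°.
cos H₀ = −tan(+10.7°) tan(-8.083°) = 0.0268, H₀ = 1.5440 rad.
Bracket: H₀ sin φ sin δ + cos φ cos δ sin H₀ = 1.5440×0.18567×-0.14061 + 0.98261×0.99007×0.99964 = -0.040309 + 0.972502 = 0.932193.
Q̄ = (S₀/π) × [bracket] = (1361/π) × 0.932193 = 403.84 W/m².
Ratio Q̄_A / Q̄_B = 388.48 / 403.84 = 0.9620.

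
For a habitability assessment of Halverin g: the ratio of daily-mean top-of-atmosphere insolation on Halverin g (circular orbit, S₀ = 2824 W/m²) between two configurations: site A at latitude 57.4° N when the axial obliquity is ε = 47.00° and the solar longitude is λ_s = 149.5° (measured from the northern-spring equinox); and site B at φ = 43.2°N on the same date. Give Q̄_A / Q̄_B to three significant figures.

— Configuration A (φ=+57.4°):
Solar declination: sin δ = sin ε · sin λ_s = sin 47.00° × sin 149.5° = 0.37119, so δ = +21.789°.
cos H₀ = −tan(+57.4°) tan(+21.789°) = -0.6251, H₀ = 2.2460 rad.
Bracket: H₀ sin φ sin δ + cos φ cos δ sin H₀ = 2.2460×0.84245×0.37119 + 0.53877×0.92856×0.78057 = 0.702344 + 0.390504 = 1.092848.
Q̄ = (S₀/π) × [bracket] = (2824/π) × 1.092848 = 982.37 W/m².
— Configuration B (φ=+43.2°):
cos H₀ = −tan(+43.2°) tan(+21.789°) = -0.3754, H₀ = 1.9556 rad.
Bracket: H₀ sin φ sin δ + cos φ cos δ sin H₀ = 1.9556×0.68455×0.37119 + 0.72897×0.92856×0.92687 = 0.496914 + 0.627391 = 1.124305.
Q̄ = (S₀/π) × [bracket] = (2824/π) × 1.124305 = 1010.6 W/m².
Ratio Q̄_A / Q̄_B = 982.37 / 1010.6 = 0.9721.

Q̄_A / Q̄_B ≈ 0.972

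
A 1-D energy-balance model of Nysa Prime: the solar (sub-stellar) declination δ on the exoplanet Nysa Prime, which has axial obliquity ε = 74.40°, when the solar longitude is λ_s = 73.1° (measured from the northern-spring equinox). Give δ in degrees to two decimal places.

sin δ = sin ε · sin λ_s = sin 74.40° × sin 73.1° = 0.921567.
δ = arcsin(0.921567) = +67.16°.

δ = +67.16°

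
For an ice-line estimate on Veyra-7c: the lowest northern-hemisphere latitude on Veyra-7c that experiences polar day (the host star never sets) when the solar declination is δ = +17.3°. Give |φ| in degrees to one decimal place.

Polar day requires cos H₀ = −tan φ tan δ ≤ −1, i.e. tan φ tan δ ≥ 1.
The boundary is |tan φ| · |tan δ| = 1, so |φ| = 90° − |δ| = 90° − 17.3° = 72.7° in the northern hemisphere.

|φ| = 72.7°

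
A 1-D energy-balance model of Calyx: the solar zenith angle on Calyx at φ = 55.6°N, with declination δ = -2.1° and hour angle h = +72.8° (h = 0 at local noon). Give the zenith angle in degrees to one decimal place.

θ_z = 82.1°

cos θ_z = sin φ sin δ + cos φ cos δ cos h = -0.030235 + 0.166953 = 0.136718.
θ_z = arccos(0.136718) = 82.1°.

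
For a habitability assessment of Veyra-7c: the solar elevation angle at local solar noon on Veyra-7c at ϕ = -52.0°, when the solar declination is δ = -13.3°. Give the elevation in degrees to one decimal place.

At local noon the hour angle is zero, so the zenith angle equals |ϕ − δ| = |-52.0° − (-13.300°)| = 38.700°.
Elevation = 90° − 38.700° = 51.3°.

51.3°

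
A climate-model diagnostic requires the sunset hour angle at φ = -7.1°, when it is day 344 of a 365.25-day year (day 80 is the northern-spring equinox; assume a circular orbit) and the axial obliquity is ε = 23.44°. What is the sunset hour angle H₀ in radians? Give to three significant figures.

H₀ = 1.62 rad

Solar longitude: λ_s = 360° × (344 − 80)/365.25 = 260.205°.
sin δ = sin 23.44° × sin 260.205° = -0.39199, so δ = -23.078°.
cos H₀ = −tan φ · tan δ = −tan(-7.1°) × tan(-23.078°) = -0.0531, so H₀ = 1.6239 rad = 93.04°.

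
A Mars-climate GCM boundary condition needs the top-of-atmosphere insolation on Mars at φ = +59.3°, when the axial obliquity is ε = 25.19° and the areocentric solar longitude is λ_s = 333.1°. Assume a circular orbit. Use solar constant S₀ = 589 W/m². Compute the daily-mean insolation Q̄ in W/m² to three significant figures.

sin δ = sin 25.19° × sin 333.1° = -0.19257, so δ = -11.103°.
cos H₀ = −tan(+59.3°) tan(-11.103°) = 0.3305, H₀ = 1.2340 rad.
Bracket: H₀ sin φ sin δ + cos φ cos δ sin H₀ = 1.2340×0.85985×-0.19257 + 0.51054×0.98128×0.94380 = -0.204327 + 0.472827 = 0.268500.
Q̄ = (S₀/π) × [bracket] = (589/π) × 0.268500 = 50.34 W/m².

Q̄ ≈ 50.3 W/m²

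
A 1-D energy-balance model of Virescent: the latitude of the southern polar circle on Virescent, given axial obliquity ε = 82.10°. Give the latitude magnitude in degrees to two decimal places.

7.90°

The polar circle is the lowest latitude that experiences at least one full rotation of continuous darkness at the northern-summer solstice; it lies at |φ| = 90° − ε = 90° − 82.10° = 7.90°.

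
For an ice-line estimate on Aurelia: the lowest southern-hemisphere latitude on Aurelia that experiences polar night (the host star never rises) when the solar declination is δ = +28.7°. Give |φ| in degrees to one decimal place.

Polar night requires cos H₀ = −tan φ tan δ ≥ 1, i.e. tan φ tan δ ≤ −1.
The boundary is |tan φ| · |tan δ| = 1, so |φ| = 90° − |δ| = 90° − 28.7° = 61.3° in the southern hemisphere.

|φ| = 61.3°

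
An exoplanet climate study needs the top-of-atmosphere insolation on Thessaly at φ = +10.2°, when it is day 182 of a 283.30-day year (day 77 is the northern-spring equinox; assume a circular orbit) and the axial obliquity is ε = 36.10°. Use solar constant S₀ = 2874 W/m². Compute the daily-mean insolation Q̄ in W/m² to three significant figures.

Q̄ ≈ 926 W/m²

Solar longitude: λ_s = 360° × (182 − 77)/283.30 = 133.427°.
sin δ = sin 36.10° × sin 133.427° = 0.42790, so δ = +25.334°.
cos H₀ = −tan(+10.2°) tan(+25.334°) = -0.0852, H₀ = 1.6561 rad.
Bracket: H₀ sin φ sin δ + cos φ cos δ sin H₀ = 1.6561×0.17708×0.42790 + 0.98420×0.90383×0.99637 = 0.125487 + 0.886320 = 1.011807.
Q̄ = (S₀/π) × [bracket] = (2874/π) × 1.011807 = 925.6 W/m².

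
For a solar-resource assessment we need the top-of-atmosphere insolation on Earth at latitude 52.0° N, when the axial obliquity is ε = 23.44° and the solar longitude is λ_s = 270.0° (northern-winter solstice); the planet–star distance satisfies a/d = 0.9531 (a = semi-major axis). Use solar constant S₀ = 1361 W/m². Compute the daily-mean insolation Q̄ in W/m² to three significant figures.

Q̄ ≈ 63.7 W/m²

Solar declination: sin δ = sin ε · sin λ_s = sin 23.44° × sin 270.0° = -0.39779, so δ = -23.440°.
cos H₀ = −tan(+52.0°) tan(-23.440°) = 0.5549, H₀ = 0.9825 rad.
Bracket: H₀ sin φ sin δ + cos φ cos δ sin H₀ = 0.9825×0.78801×-0.39779 + 0.61566×0.91748×0.83189 = -0.307977 + 0.469898 = 0.161921.
Inverse-square distance factor (a/d)² = 0.9531² = 0.908400.
Q̄ = (S₀/π) × 0.908400 × [bracket] = (1361/π) × 0.908400 × 0.161921 = 63.72 W/m².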